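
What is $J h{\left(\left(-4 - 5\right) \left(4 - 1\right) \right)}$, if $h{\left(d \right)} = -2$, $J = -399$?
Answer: $798$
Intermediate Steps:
$J h{\left(\left(-4 - 5\right) \left(4 - 1\right) \right)} = \left(-399\right) \left(-2\right) = 798$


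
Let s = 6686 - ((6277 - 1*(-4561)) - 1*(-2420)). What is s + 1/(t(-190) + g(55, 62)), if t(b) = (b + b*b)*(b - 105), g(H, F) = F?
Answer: -69619745937/10593388 ≈ -6572.0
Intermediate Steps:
t(b) = (-105 + b)*(b + b²) (t(b) = (b + b²)*(-105 + b) = (-105 + b)*(b + b²))
s = -6572 (s = 6686 - ((6277 + 4561) + 2420) = 6686 - (10838 + 2420) = 6686 - 1*13258 = 6686 - 13258 = -6572)
s + 1/(t(-190) + g(55, 62)) = -6572 + 1/(-190*(-105 + (-190)² - 104*(-190)) + 62) = -6572 + 1/(-190*(-105 + 36100 + 19760) + 62) = -6572 + 1/(-190*55755 + 62) = -6572 + 1/(-10593450 + 62) = -6572 + 1/(-10593388) = -6572 - 1/10593388 = -69619745937/10593388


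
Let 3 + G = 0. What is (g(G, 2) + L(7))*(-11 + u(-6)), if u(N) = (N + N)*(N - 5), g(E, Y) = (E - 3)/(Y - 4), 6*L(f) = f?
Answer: 3025/6 ≈ 504.17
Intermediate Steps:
G = -3 (G = -3 + 0 = -3)
L(f) = f/6
g(E, Y) = (-3 + E)/(-4 + Y)
u(N) = 2*N*(-5 + N) (u(N) = (2*N)*(-5 + N) = 2*N*(-5 + N))
(g(G, 2) + L(7))*(-11 + u(-6)) = ((-3 - 3)/(-4 + 2) + (⅙)*7)*(-11 + 2*(-6)*(-5 - 6)) = (-6/(-2) + 7/6)*(-11 + 2*(-6)*(-11)) = (-½*(-6) + 7/6)*(-11 + 132) = (3 + 7/6)*121 = (25/6)*121 = 3025/6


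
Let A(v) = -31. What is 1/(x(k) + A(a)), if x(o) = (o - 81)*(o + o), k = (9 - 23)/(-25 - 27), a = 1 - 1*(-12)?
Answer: -338/25171 ≈ -0.013428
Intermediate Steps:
a = 13 (a = 1 + 12 = 13)
k = 7/26 (k = -14/(-52) = -14*(-1/52) = 7/26 ≈ 0.26923)
x(o) = 2*o*(-81 + o) (x(o) = (-81 + o)*(2*o) = 2*o*(-81 + o))
1/(x(k) + A(a)) = 1/(2*(7/26)*(-81 + 7/26) - 31) = 1/(2*(7/26)*(-2099/26) - 31) = 1/(-14693/338 - 31) = 1/(-25171/338) = -338/25171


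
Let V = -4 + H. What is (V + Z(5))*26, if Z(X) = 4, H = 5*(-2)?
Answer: -260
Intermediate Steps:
H = -10
V = -14 (V = -4 - 10 = -14)
(V + Z(5))*26 = (-14 + 4)*26 = -10*26 = -260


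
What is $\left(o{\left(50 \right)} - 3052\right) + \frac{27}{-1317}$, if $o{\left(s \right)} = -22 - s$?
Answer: $- \frac{1371445}{439} \approx -3124.0$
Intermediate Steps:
$\left(o{\left(50 \right)} - 3052\right) + \frac{27}{-1317} = \left(\left(-22 - 50\right) - 3052\right) + \frac{27}{-1317} = \left(\left(-22 - 50\right) - 3052\right) + 27 \left(- \frac{1}{1317}\right) = \left(-72 - 3052\right) - \frac{9}{439} = -3124 - \frac{9}{439} = - \frac{1371445}{439}$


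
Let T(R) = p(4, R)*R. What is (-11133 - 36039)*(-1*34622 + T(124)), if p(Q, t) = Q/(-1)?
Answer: 1656586296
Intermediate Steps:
p(Q, t) = -Q (p(Q, t) = Q*(-1) = -Q)
T(R) = -4*R (T(R) = (-1*4)*R = -4*R)
(-11133 - 36039)*(-1*34622 + T(124)) = (-11133 - 36039)*(-1*34622 - 4*124) = -47172*(-34622 - 496) = -47172*(-35118) = 1656586296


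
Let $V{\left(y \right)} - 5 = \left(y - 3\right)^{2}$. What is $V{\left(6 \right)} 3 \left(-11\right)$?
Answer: $-462$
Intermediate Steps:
$V{\left(y \right)} = 5 + \left(-3 + y\right)^{2}$ ($V{\left(y \right)} = 5 + \left(y - 3\right)^{2} = 5 + \left(-3 + y\right)^{2}$)
$V{\left(6 \right)} 3 \left(-11\right) = \left(5 + \left(-3 + 6\right)^{2}\right) 3 \left(-11\right) = \left(5 + 3^{2}\right) 3 \left(-11\right) = \left(5 + 9\right) 3 \left(-11\right) = 14 \cdot 3 \left(-11\right) = 42 \left(-11\right) = -462$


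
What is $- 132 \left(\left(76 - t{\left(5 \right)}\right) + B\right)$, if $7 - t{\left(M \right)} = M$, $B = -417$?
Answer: $45276$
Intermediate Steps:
$t{\left(M \right)} = 7 - M$
$- 132 \left(\left(76 - t{\left(5 \right)}\right) + B\right) = - 132 \left(\left(76 - \left(7 - 5\right)\right) - 417\right) = - 132 \left(\left(76 - 2\right) - 417\right) = - 132 \left(74 - 417\right) = \left(-132\right) \left(-343\right) = 45276$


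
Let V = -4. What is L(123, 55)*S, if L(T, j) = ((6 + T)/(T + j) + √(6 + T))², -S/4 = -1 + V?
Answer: 20519385/7921 + 2580*√129/89 ≈ 2919.8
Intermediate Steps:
S = 20 (S = -4*(-1 - 4) = -4*(-5) = 20)
L(T, j) = (√(6 + T) + (6 + T)/(T + j))² (L(T, j) = ((6 + T)/(T + j) + √(6 + T))² = (√(6 + T) + (6 + T)/(T + j))²)
L(123, 55)*S = ((6 + 123 + 123*√(6 + 123) + 55*√(6 + 123))²/(123 + 55)²)*20 = ((6 + 123 + 123*√129 + 55*√129)²/178²)*20 = ((129 + 178*√129)²/31684)*20 = 5*(129 + 178*√129)²/7921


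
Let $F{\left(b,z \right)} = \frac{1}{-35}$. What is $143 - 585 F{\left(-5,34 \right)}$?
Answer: $\frac{1118}{7} \approx 159.71$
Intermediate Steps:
$F{\left(b,z \right)} = - \frac{1}{35}$
$143 - 585 F{\left(-5,34 \right)} = 143 - - \frac{117}{7} = 143 + \frac{117}{7} = \frac{1118}{7}$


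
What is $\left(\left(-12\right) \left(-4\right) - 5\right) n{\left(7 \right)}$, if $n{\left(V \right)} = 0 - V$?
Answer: $-301$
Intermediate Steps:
$n{\left(V \right)} = - V$
$\left(\left(-12\right) \left(-4\right) - 5\right) n{\left(7 \right)} = \left(\left(-12\right) \left(-4\right) - 5\right) \left(\left(-1\right) 7\right) = \left(48 - 5\right) \left(-7\right) = 43 \left(-7\right) = -301$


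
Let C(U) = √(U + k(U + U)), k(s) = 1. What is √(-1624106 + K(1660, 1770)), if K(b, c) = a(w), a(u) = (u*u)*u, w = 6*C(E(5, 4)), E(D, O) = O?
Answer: √(-1624106 + 1080*√5) ≈ 1273.5*I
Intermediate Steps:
C(U) = √(1 + U) (C(U) = √(U + 1) = √(1 + U))
w = 6*√5 (w = 6*√(1 + 4) = 6*√5 ≈ 13.416)
a(u) = u³ (a(u) = u²*u = u³)
K(b, c) = 1080*√5 (K(b, c) = (6*√5)³ = 1080*√5)
√(-1624106 + K(1660, 1770)) = √(-1624106 + 1080*√5)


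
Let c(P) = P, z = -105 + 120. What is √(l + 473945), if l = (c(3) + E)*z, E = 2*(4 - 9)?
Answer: 4*√29615 ≈ 688.36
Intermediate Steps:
z = 15
E = -10 (E = 2*(-5) = -10)
l = -105 (l = (3 - 10)*15 = -7*15 = -105)
√(l + 473945) = √(-105 + 473945) = √473840 = 4*√29615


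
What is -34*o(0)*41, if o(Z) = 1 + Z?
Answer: -1394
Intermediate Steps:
-34*o(0)*41 = -34*(1 + 0)*41 = -34*1*41 = -34*41 = -1394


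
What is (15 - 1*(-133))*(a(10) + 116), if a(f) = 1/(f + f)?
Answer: 85877/5 ≈ 17175.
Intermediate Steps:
a(f) = 1/(2*f)
(15 - 1*(-133))*(a(10) + 116) = (15 - 1*(-133))*((½)/10 + 116) = (15 + 133)*((½)*(⅒) + 116) = 148*(1/20 + 116) = 148*(2321/20) = 85877/5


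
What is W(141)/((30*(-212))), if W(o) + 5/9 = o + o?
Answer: -2533/57240 ≈ -0.044252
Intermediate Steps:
W(o) = -5/9 + 2*o (W(o) = -5/9 + (o + o) = -5/9 + 2*o)
W(141)/((30*(-212))) = (-5/9 + 2*141)/((30*(-212))) = (-5/9 + 282)/(-6360) = (2533/9)*(-1/6360) = -2533/57240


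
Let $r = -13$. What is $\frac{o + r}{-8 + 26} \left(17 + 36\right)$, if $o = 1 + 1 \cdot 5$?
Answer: $- \frac{371}{18} \approx -20.611$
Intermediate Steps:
$o = 6$ ($o = 1 + 5 = 6$)
$\frac{o + r}{-8 + 26} \left(17 + 36\right) = \frac{6 - 13}{-8 + 26} \left(17 + 36\right) = - \frac{7}{18} \cdot 53 = \left(-7\right) \frac{1}{18} \cdot 53 = \left(- \frac{7}{18}\right) 53 = - \frac{371}{18}$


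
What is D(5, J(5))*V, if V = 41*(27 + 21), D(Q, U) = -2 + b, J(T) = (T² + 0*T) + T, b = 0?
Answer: -3936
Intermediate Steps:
J(T) = T + T² (J(T) = (T² + 0) + T = T² + T = T + T²)
D(Q, U) = -2 (D(Q, U) = -2 + 0 = -2)
V = 1968 (V = 41*48 = 1968)
D(5, J(5))*V = -2*1968 = -3936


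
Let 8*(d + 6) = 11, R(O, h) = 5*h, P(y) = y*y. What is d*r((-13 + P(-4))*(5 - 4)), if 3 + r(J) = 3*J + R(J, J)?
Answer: -777/8 ≈ -97.125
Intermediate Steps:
P(y) = y²
r(J) = -3 + 8*J (r(J) = -3 + (3*J + 5*J) = -3 + 8*J)
d = -37/8 (d = -6 + (⅛)*11 = -6 + 11/8 = -37/8 ≈ -4.6250)
d*r((-13 + P(-4))*(5 - 4)) = -37*(-3 + 8*((-13 + (-4)²)*(5 - 4)))/8 = -37*(-3 + 8*((-13 + 16)*1))/8 = -37*(-3 + 8*(3*1))/8 = -37*(-3 + 8*3)/8 = -37*(-3 + 24)/8 = -37/8*21 = -777/8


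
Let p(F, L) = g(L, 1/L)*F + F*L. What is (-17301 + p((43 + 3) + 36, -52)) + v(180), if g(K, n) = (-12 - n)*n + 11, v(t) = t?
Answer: -27667473/1352 ≈ -20464.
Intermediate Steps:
g(K, n) = 11 + n*(-12 - n) (g(K, n) = n*(-12 - n) + 11 = 11 + n*(-12 - n))
p(F, L) = F*L + F*(11 - 1/L² - 12/L) (p(F, L) = (11 - (1/L)² - 12/L)*F + F*L = (11 - 1/L² - 12/L)*F + F*L = F*(11 - 1/L² - 12/L) + F*L = F*L + F*(11 - 1/L² - 12/L))
(-17301 + p((43 + 3) + 36, -52)) + v(180) = (-17301 + (11*((43 + 3) + 36) + ((43 + 3) + 36)*(-52) - 1*((43 + 3) + 36)/(-52)² - 12*((43 + 3) + 36)/(-52))) + 180 = (-17301 + (11*(46 + 36) + (46 + 36)*(-52) - 1*(46 + 36)*1/2704 - 12*(46 + 36)*(-1/52))) + 180 = (-17301 + (11*82 + 82*(-52) - 1*82*1/2704 - 12*82*(-1/52))) + 180 = (-17301 + (902 - 4264 - 41/1352 + 246/13)) + 180 = (-17301 - 4519881/1352) + 180 = -27910833/1352 + 180 = -27667473/1352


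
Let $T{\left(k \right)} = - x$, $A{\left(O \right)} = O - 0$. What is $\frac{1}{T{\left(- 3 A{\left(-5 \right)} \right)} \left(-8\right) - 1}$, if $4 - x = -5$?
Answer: $\frac{1}{71} \approx 0.014085$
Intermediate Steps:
$A{\left(O \right)} = O$ ($A{\left(O \right)} = O + 0 = O$)
$x = 9$ ($x = 4 - -5 = 4 + 5 = 9$)
$T{\left(k \right)} = -9$ ($T{\left(k \right)} = \left(-1\right) 9 = -9$)
$\frac{1}{T{\left(- 3 A{\left(-5 \right)} \right)} \left(-8\right) - 1} = \frac{1}{\left(-9\right) \left(-8\right) - 1} = \frac{1}{72 - 1} = \frac{1}{71}$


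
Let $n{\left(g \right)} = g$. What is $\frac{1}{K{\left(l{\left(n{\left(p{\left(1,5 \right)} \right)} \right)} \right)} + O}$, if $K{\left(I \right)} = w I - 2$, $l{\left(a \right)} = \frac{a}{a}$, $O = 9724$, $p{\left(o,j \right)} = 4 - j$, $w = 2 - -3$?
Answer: $\frac{1}{9727} \approx 0.00010281$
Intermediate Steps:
$w = 5$ ($w = 2 + 3 = 5$)
$l{\left(a \right)} = 1$
$K{\left(I \right)} = -2 + 5 I$ ($K{\left(I \right)} = 5 I - 2 = -2 + 5 I$)
$\frac{1}{K{\left(l{\left(n{\left(p{\left(1,5 \right)} \right)} \right)} \right)} + O} = \frac{1}{\left(-2 + 5 \cdot 1\right) + 9724} = \frac{1}{\left(-2 + 5\right) + 9724} = \frac{1}{3 + 9724} = \frac{1}{9727}$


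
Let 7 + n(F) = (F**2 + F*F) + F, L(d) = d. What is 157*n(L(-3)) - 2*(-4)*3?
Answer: 1280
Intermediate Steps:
n(F) = -7 + F + 2*F**2 (n(F) = -7 + ((F**2 + F*F) + F) = -7 + ((F**2 + F**2) + F) = -7 + (2*F**2 + F) = -7 + (F + 2*F**2) = -7 + F + 2*F**2)
157*n(L(-3)) - 2*(-4)*3 = 157*(-7 - 3 + 2*(-3)**2) - 2*(-4)*3 = 157*(-7 - 3 + 2*9) + 8*3 = 157*(-7 - 3 + 18) + 24 = 157*8 + 24 = 1256 + 24 = 1280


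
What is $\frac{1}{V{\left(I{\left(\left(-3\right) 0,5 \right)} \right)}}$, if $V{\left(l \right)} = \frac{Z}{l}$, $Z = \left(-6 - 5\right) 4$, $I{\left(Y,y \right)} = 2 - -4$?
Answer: $- \frac{3}{22} \approx -0.13636$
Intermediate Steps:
$I{\left(Y,y \right)} = 6$ ($I{\left(Y,y \right)} = 2 + 4 = 6$)
$Z = -44$ ($Z = \left(-11\right) 4 = -44$)
$V{\left(l \right)} = - \frac{44}{l}$
$\frac{1}{V{\left(I{\left(\left(-3\right) 0,5 \right)} \right)}} = \frac{1}{\left(-44\right) \frac{1}{6}} = \frac{1}{- \frac{22}{3}} = - \frac{3}{22}$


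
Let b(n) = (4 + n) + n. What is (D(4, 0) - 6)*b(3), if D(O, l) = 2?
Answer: -40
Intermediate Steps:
b(n) = 4 + 2*n
(D(4, 0) - 6)*b(3) = (2 - 6)*(4 + 2*3) = -4*(4 + 6) = -4*10 = -40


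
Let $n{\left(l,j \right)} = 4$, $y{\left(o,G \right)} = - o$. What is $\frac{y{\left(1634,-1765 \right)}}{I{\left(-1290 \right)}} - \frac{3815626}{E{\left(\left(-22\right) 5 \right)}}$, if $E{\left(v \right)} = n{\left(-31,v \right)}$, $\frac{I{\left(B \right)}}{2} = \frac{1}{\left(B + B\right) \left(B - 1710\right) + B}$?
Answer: $- \frac{12646959953}{2} \approx -6.3235 \cdot 10^{9}$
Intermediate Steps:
$I{\left(B \right)} = \frac{2}{B + 2 B \left(-1710 + B\right)}$ ($I{\left(B \right)} = \frac{2}{\left(B + B\right) \left(B - 1710\right) + B} = \frac{2}{2 B \left(-1710 + B\right) + B} = \frac{2}{B + 2 B \left(-1710 + B\right)}$)
$E{\left(v \right)} = 4$
$\frac{y{\left(1634,-1765 \right)}}{I{\left(-1290 \right)}} - \frac{3815626}{E{\left(\left(-22\right) 5 \right)}} = \frac{\left(-1\right) 1634}{2 \frac{1}{-1290} \frac{1}{-3419 + 2 \left(-1290\right)}} - \frac{3815626}{4} = - \frac{1634}{2 \left(- \frac{1}{1290}\right) \frac{1}{-3419 - 2580}} - \frac{1907813}{2} = - \frac{1634}{2 \left(- \frac{1}{1290}\right) \frac{1}{-5999}} - \frac{1907813}{2} = - \frac{1634}{2 \left(- \frac{1}{1290}\right) \left(- \frac{1}{5999}\right)} - \frac{1907813}{2} = - 1634 \frac{1}{\frac{1}{3869355}} - \frac{1907813}{2} = \left(-1634\right) 3869355 - \frac{1907813}{2} = -6322526070 - \frac{1907813}{2} = - \frac{12646959953}{2}$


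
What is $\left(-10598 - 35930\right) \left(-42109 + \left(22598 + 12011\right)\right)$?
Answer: $348960000$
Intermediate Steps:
$\left(-10598 - 35930\right) \left(-42109 + \left(22598 + 12011\right)\right) = - 46528 \left(-42109 + 34609\right) = \left(-46528\right) \left(-7500\right) = 348960000$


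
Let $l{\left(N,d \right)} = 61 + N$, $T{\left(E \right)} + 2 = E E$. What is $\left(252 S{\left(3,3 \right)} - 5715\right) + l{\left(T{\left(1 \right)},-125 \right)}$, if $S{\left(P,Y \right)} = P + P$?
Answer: $-4143$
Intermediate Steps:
$S{\left(P,Y \right)} = 2 P$
$T{\left(E \right)} = -2 + E^{2}$ ($T{\left(E \right)} = -2 + E E = -2 + E^{2}$)
$\left(252 S{\left(3,3 \right)} - 5715\right) + l{\left(T{\left(1 \right)},-125 \right)} = \left(252 \cdot 2 \cdot 3 - 5715\right) + \left(61 - \left(2 - 1^{2}\right)\right) = \left(252 \cdot 6 - 5715\right) + \left(61 + \left(-2 + 1\right)\right) = \left(1512 - 5715\right) + \left(61 - 1\right) = -4203 + 60 = -4143$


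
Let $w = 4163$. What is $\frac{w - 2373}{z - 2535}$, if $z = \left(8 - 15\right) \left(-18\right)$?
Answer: $- \frac{1790}{2409} \approx -0.74305$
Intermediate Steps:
$z = 126$ ($z = \left(-7\right) \left(-18\right) = 126$)
$\frac{w - 2373}{z - 2535} = \frac{4163 - 2373}{126 - 2535} = \frac{4163 - 2373}{-2409} = 1790 \left(- \frac{1}{2409}\right) = - \frac{1790}{2409}$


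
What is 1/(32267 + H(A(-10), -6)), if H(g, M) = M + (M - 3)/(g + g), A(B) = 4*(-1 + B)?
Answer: 88/2838977 ≈ 3.0997e-5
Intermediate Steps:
A(B) = -4 + 4*B
H(g, M) = M + (-3 + M)/(2*g) (H(g, M) = M + (-3 + M)/((2*g)) = M + (-3 + M)*(1/(2*g)) = M + (-3 + M)/(2*g))
1/(32267 + H(A(-10), -6)) = 1/(32267 + (-3 - 6 + 2*(-6)*(-4 + 4*(-10)))/(2*(-4 + 4*(-10)))) = 1/(32267 + (-3 - 6 + 2*(-6)*(-4 - 40))/(2*(-4 - 40))) = 1/(32267 + (½)*(-3 - 6 + 2*(-6)*(-44))/(-44)) = 1/(32267 + (½)*(-1/44)*(-3 - 6 + 528)) = 1/(32267 + (½)*(-1/44)*519) = 1/(32267 - 519/88) = 1/(2838977/88) = 88/2838977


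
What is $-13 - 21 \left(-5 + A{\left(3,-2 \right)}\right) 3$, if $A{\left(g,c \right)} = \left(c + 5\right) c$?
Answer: $680$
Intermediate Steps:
$A{\left(g,c \right)} = c \left(5 + c\right)$ ($A{\left(g,c \right)} = \left(5 + c\right) c = c \left(5 + c\right)$)
$-13 - 21 \left(-5 + A{\left(3,-2 \right)}\right) 3 = -13 - 21 \left(-5 - 2 \left(5 - 2\right)\right) 3 = -13 - 21 \left(-5 - 6\right) 3 = -13 - 21 \left(\left(-11\right) 3\right) = -13 - -693 = -13 + 693 = 680$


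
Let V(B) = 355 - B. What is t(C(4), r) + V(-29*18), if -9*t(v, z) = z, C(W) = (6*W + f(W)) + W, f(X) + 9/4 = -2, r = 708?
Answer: 2395/3 ≈ 798.33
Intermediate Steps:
f(X) = -17/4 (f(X) = -9/4 - 2 = -17/4)
C(W) = -17/4 + 7*W (C(W) = (6*W - 17/4) + W = (-17/4 + 6*W) + W = -17/4 + 7*W)
t(v, z) = -z/9
t(C(4), r) + V(-29*18) = -⅑*708 + (355 - (-29)*18) = -236/3 + (355 - 1*(-522)) = -236/3 + (355 + 522) = -236/3 + 877 = 2395/3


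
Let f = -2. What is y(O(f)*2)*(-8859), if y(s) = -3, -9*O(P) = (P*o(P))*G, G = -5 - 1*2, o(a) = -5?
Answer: 26577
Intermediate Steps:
G = -7 (G = -5 - 2 = -7)
O(P) = -35*P/9 (O(P) = -P*(-5)*(-7)/9 = -(-5*P)*(-7)/9 = -35*P/9)
y(O(f)*2)*(-8859) = -3*(-8859) = 26577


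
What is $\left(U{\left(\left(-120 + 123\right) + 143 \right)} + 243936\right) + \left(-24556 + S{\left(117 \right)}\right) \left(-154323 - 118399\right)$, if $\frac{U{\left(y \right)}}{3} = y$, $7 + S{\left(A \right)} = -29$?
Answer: $6707023798$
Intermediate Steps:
$S{\left(A \right)} = -36$ ($S{\left(A \right)} = -7 - 29 = -36$)
$U{\left(y \right)} = 3 y$
$\left(U{\left(\left(-120 + 123\right) + 143 \right)} + 243936\right) + \left(-24556 + S{\left(117 \right)}\right) \left(-154323 - 118399\right) = \left(3 \left(\left(-120 + 123\right) + 143\right) + 243936\right) + \left(-24556 - 36\right) \left(-154323 - 118399\right) = \left(3 \left(3 + 143\right) + 243936\right) - -6706779424 = \left(3 \cdot 146 + 243936\right) + 6706779424 = \left(438 + 243936\right) + 6706779424 = 244374 + 6706779424 = 6707023798$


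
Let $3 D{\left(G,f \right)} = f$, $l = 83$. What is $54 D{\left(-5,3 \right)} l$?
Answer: $4482$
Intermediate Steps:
$D{\left(G,f \right)} = \frac{f}{3}$
$54 D{\left(-5,3 \right)} l = 54 \cdot \frac{1}{3} \cdot 3 \cdot 83 = 54 \cdot 1 \cdot 83 = 54 \cdot 83 = 4482$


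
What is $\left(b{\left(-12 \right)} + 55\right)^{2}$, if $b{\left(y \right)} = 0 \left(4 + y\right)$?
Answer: $3025$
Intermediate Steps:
$b{\left(y \right)} = 0$
$\left(b{\left(-12 \right)} + 55\right)^{2} = \left(0 + 55\right)^{2} = 55^{2} = 3025$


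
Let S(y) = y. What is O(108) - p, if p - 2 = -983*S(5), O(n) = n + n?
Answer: 5129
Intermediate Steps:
O(n) = 2*n
p = -4913 (p = 2 - 983*5 = 2 - 4915 = -4913)
O(108) - p = 2*108 - 1*(-4913) = 216 + 4913 = 5129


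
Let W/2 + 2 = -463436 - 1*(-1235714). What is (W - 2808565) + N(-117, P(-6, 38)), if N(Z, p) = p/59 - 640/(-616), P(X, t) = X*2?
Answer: -5742407263/4543 ≈ -1.2640e+6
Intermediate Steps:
P(X, t) = 2*X
N(Z, p) = 80/77 + p/59 (N(Z, p) = p*(1/59) - 640*(-1/616) = p/59 + 80/77 = 80/77 + p/59)
W = 1544552 (W = -4 + 2*(-463436 - 1*(-1235714)) = -4 + 2*(-463436 + 1235714) = -4 + 2*772278 = -4 + 1544556 = 1544552)
(W - 2808565) + N(-117, P(-6, 38)) = (1544552 - 2808565) + (80/77 + (2*(-6))/59) = -1264013 + (80/77 + (1/59)*(-12)) = -1264013 + (80/77 - 12/59) = -1264013 + 3796/4543 = -5742407263/4543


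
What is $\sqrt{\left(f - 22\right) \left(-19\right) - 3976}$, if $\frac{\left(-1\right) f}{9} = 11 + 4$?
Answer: $i \sqrt{993} \approx 31.512 i$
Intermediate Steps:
$f = -135$ ($f = - 9 \left(11 + 4\right) = \left(-9\right) 15 = -135$)
$\sqrt{\left(f - 22\right) \left(-19\right) - 3976} = \sqrt{\left(-135 - 22\right) \left(-19\right) - 3976} = \sqrt{\left(-157\right) \left(-19\right) - 3976} = \sqrt{2983 - 3976} = \sqrt{-993} = i \sqrt{993}$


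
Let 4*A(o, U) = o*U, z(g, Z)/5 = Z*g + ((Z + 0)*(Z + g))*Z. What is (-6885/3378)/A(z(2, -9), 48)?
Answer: 17/292760 ≈ 5.8068e-5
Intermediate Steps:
z(g, Z) = 5*Z*g + 5*Z²*(Z + g) (z(g, Z) = 5*(Z*g + ((Z + 0)*(Z + g))*Z) = 5*(Z*g + (Z*(Z + g))*Z) = 5*(Z*g + Z²*(Z + g)) = 5*Z*g + 5*Z²*(Z + g))
A(o, U) = U*o/4 (A(o, U) = (o*U)/4 = (U*o)/4 = U*o/4)
(-6885/3378)/A(z(2, -9), 48) = (-6885/3378)/(((¼)*48*(5*(-9)*(2 + (-9)² - 9*2)))) = (-6885*1/3378)/(((¼)*48*(5*(-9)*(2 + 81 - 18)))) = -2295/(1126*((¼)*48*(5*(-9)*65))) = -2295/(1126*((¼)*48*(-2925))) = -2295/1126/(-35100) = -2295/1126*(-1/35100) = 17/292760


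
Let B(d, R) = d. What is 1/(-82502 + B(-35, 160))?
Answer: -1/82537 ≈ -1.2116e-5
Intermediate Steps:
1/(-82502 + B(-35, 160)) = 1/(-82502 - 35) = 1/(-82537) = -1/82537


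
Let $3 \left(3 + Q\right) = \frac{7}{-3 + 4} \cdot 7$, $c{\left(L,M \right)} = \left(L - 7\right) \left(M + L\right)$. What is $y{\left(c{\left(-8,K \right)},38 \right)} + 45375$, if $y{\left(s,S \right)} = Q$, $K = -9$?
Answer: $\frac{136165}{3} \approx 45388.0$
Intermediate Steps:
$c{\left(L,M \right)} = \left(-7 + L\right) \left(L + M\right)$
$Q = \frac{40}{3}$ ($Q = -3 + \frac{\frac{7}{-3 + 4} \cdot 7}{3} = -3 + \frac{\frac{7}{1} \cdot 7}{3} = -3 + \frac{7 \cdot 1 \cdot 7}{3} = -3 + \frac{7 \cdot 7}{3} = -3 + \frac{1}{3} \cdot 49 = -3 + \frac{49}{3} = \frac{40}{3} \approx 13.333$)
$y{\left(s,S \right)} = \frac{40}{3}$
$y{\left(c{\left(-8,K \right)},38 \right)} + 45375 = \frac{40}{3} + 45375 = \frac{136165}{3}$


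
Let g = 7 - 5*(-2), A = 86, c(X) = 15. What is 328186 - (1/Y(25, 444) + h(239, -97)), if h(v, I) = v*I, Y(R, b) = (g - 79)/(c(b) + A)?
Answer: 21784979/62 ≈ 3.5137e+5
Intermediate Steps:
g = 17 (g = 7 + 10 = 17)
Y(R, b) = -62/101 (Y(R, b) = (17 - 79)/(15 + 86) = -62/101)
h(v, I) = I*v
328186 - (1/Y(25, 444) + h(239, -97)) = 328186 - (1/(-62/101) - 97*239) = 328186 - (-101/62 - 23183) = 328186 - 1*(-1437447/62) = 328186 + 1437447/62 = 21784979/62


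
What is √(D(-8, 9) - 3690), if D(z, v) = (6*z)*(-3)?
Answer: 3*I*√394 ≈ 59.548*I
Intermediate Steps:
D(z, v) = -18*z
√(D(-8, 9) - 3690) = √(-18*(-8) - 3690) = √(144 - 3690) = √(-3546) = 3*I*√394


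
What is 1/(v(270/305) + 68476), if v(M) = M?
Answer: 61/4177090 ≈ 1.4603e-5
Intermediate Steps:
1/(v(270/305) + 68476) = 1/(270/305 + 68476) = 1/(270*(1/305) + 68476) = 1/(54/61 + 68476) = 1/(4177090/61) = 61/4177090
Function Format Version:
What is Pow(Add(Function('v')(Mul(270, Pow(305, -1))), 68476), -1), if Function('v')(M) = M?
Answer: Rational(61, 4177090) ≈ 1.4603e-5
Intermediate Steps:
Pow(Add(Function('v')(Mul(270, Pow(305, -1))), 68476), -1) = Pow(Add(Mul(270, Pow(305, -1)), 68476), -1) = Pow(Add(Mul(270, Rational(1, 305)), 68476), -1) = Pow(Add(Rational(54, 61), 68476), -1) = Pow(Rational(4177090, 61), -1) = Rational(61, 4177090)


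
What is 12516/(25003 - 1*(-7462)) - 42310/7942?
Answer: -637096039/128918515 ≈ -4.9418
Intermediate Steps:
12516/(25003 - 1*(-7462)) - 42310/7942 = 12516/(25003 + 7462) - 42310*1/7942 = 12516/32465 - 21155/3971 = -637096039/128918515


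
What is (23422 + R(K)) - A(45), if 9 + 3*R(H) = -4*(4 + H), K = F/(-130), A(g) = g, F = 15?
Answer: 911384/39 ≈ 23369.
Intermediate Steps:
K = -3/26 (K = 15/(-130) = 15*(-1/130) = -3/26 ≈ -0.11538)
R(H) = -25/3 - 4*H/3 (R(H) = -3 + (-4*(4 + H))/3 = -3 + (-16 - 4*H)/3 = -3 + (-16/3 - 4*H/3) = -25/3 - 4*H/3)
(23422 + R(K)) - A(45) = (23422 + (-25/3 - 4/3*(-3/26))) - 1*45 = (23422 + (-25/3 + 2/13)) - 45 = (23422 - 319/39) - 45 = 913139/39 - 45 = 911384/39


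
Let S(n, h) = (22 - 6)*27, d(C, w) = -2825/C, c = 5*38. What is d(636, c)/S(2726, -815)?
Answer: -2825/274752 ≈ -0.010282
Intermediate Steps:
c = 190
S(n, h) = 432 (S(n, h) = 16*27 = 432)
d(636, c)/S(2726, -815) = -2825/636/432 = -2825*1/636*(1/432) = -2825/636*1/432 = -2825/274752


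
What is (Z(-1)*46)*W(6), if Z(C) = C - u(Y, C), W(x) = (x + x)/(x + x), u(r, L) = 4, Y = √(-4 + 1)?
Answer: -230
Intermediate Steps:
Y = I*√3 (Y = √(-3) = I*√3 ≈ 1.732*I)
W(x) = 1 (W(x) = (2*x)/((2*x)) = (2*x)*(1/(2*x)) = 1)
Z(C) = -4 + C (Z(C) = C - 1*4 = C - 4 = -4 + C)
(Z(-1)*46)*W(6) = ((-4 - 1)*46)*1 = -5*46*1 = -230*1 = -230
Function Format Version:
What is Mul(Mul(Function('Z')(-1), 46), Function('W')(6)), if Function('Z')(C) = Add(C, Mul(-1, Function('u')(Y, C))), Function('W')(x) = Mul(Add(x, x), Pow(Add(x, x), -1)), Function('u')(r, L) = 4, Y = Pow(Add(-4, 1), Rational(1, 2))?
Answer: -230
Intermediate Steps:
Y = Mul(I, Pow(3, Rational(1, 2))) (Y = Pow(-3, Rational(1, 2)) = Mul(I, Pow(3, Rational(1, 2))) ≈ Mul(1.7320, I))
Function('W')(x) = 1 (Function('W')(x) = Mul(Mul(2, x), Pow(Mul(2, x), -1)) = Mul(Mul(2, x), Mul(Rational(1, 2), Pow(x, -1))) = 1)
Function('Z')(C) = Add(-4, C) (Function('Z')(C) = Add(C, Mul(-1, 4)) = Add(C, -4) = Add(-4, C))
Mul(Mul(Function('Z')(-1), 46), Function('W')(6)) = Mul(Mul(Add(-4, -1), 46), 1) = Mul(Mul(-5, 46), 1) = Mul(-230, 1) = -230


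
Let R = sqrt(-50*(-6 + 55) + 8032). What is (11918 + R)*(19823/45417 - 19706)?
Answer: -10666223606522/45417 - 894967579*sqrt(5582)/45417 ≈ -2.3632e+8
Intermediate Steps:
R = sqrt(5582) (R = sqrt(-50*49 + 8032) = sqrt(-2450 + 8032) = sqrt(5582) ≈ 74.713)
(11918 + R)*(19823/45417 - 19706) = (11918 + sqrt(5582))*(19823/45417 - 19706) = (11918 + sqrt(5582))*(-894967579/45417) = -10666223606522/45417 - 894967579*sqrt(5582)/45417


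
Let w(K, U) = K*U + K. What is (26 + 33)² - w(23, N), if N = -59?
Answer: 4815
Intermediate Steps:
w(K, U) = K + K*U
(26 + 33)² - w(23, N) = (26 + 33)² - 23*(1 - 59) = 59² - 23*(-58) = 3481 - 1*(-1334) = 3481 + 1334 = 4815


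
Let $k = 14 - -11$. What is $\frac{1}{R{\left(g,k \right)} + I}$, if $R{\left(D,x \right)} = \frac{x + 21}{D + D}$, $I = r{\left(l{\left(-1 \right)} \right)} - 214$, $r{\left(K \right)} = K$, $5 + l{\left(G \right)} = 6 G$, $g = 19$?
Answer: $- \frac{19}{4252} \approx -0.0044685$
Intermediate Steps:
$l{\left(G \right)} = -5 + 6 G$
$I = -225$ ($I = \left(-5 + 6 \left(-1\right)\right) - 214 = \left(-5 - 6\right) - 214 = -11 - 214 = -225$)
$k = 25$ ($k = 14 + 11 = 25$)
$R{\left(D,x \right)} = \frac{21 + x}{2 D}$
$\frac{1}{R{\left(g,k \right)} + I} = \frac{1}{\frac{21 + 25}{2 \cdot 19} - 225} = \frac{1}{\frac{1}{2} \cdot \frac{1}{19} \cdot 46 - 225} = \frac{1}{\frac{23}{19} - 225} = \frac{1}{- \frac{4252}{19}} = - \frac{19}{4252}$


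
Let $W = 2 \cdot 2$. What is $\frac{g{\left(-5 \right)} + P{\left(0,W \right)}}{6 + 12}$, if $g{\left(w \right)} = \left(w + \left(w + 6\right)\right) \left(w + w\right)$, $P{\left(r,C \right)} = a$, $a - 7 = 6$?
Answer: $\frac{53}{18} \approx 2.9444$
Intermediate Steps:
$a = 13$ ($a = 7 + 6 = 13$)
$W = 4$
$P{\left(r,C \right)} = 13$
$g{\left(w \right)} = 2 w \left(6 + 2 w\right)$ ($g{\left(w \right)} = \left(w + \left(6 + w\right)\right) 2 w = \left(6 + 2 w\right) 2 w = 2 w \left(6 + 2 w\right)$)
$\frac{g{\left(-5 \right)} + P{\left(0,W \right)}}{6 + 12} = \frac{4 \left(-5\right) \left(3 - 5\right) + 13}{6 + 12} = \frac{4 \left(-5\right) \left(-2\right) + 13}{18} = \left(40 + 13\right) \frac{1}{18} = 53 \cdot \frac{1}{18} = \frac{53}{18}$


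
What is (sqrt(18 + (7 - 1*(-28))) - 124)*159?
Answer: -19716 + 159*sqrt(53) ≈ -18558.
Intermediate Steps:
(sqrt(18 + (7 - 1*(-28))) - 124)*159 = (sqrt(18 + (7 + 28)) - 124)*159 = (sqrt(18 + 35) - 124)*159 = (sqrt(53) - 124)*159 = (-124 + sqrt(53))*159 = -19716 + 159*sqrt(53)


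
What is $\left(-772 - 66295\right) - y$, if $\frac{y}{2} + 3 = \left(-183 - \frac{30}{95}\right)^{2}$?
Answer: $- \frac{48471599}{361} \approx -1.3427 \cdot 10^{5}$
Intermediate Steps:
$y = \frac{24260412}{361}$ ($y = -6 + 2 \left(-183 - \frac{30}{95}\right)^{2} = -6 + 2 \left(-183 - \frac{6}{19}\right)^{2} = -6 + 2 \left(- \frac{3483}{19}\right)^{2} = -6 + 2 \cdot \frac{12131289}{361} = -6 + \frac{24262578}{361} = \frac{24260412}{361} \approx 67203.0$)
$\left(-772 - 66295\right) - y = \left(-772 - 66295\right) - \frac{24260412}{361} = -67067 - \frac{24260412}{361} = - \frac{48471599}{361}$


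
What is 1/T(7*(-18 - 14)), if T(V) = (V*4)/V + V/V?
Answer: ⅕ ≈ 0.20000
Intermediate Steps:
T(V) = 5 (T(V) = (4*V)/V + 1 = 4 + 1 = 5)
1/T(7*(-18 - 14)) = 1/5 = ⅕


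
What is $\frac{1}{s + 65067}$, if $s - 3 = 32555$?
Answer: $\frac{1}{97625} \approx 1.0243 \cdot 10^{-5}$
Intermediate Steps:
$s = 32558$ ($s = 3 + 32555 = 32558$)
$\frac{1}{s + 65067} = \frac{1}{32558 + 65067} = \frac{1}{97625}$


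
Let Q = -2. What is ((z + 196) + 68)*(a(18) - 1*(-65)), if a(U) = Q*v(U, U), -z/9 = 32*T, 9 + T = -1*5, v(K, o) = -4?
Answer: 313608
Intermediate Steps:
T = -14 (T = -9 - 1*5 = -9 - 5 = -14)
z = 4032 (z = -288*(-14) = -9*(-448) = 4032)
a(U) = 8 (a(U) = -2*(-4) = 8)
((z + 196) + 68)*(a(18) - 1*(-65)) = ((4032 + 196) + 68)*(8 - 1*(-65)) = (4228 + 68)*(8 + 65) = 4296*73 = 313608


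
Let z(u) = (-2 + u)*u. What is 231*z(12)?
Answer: 27720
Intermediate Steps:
z(u) = u*(-2 + u)
231*z(12) = 231*(12*(-2 + 12)) = 231*(12*10) = 231*120 = 27720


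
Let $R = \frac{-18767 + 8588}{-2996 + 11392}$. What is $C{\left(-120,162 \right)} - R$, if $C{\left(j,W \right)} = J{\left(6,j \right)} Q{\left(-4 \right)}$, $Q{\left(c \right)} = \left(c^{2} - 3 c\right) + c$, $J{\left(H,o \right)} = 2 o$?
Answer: $- \frac{48350781}{8396} \approx -5758.8$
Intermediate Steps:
$Q{\left(c \right)} = c^{2} - 2 c$
$R = - \frac{10179}{8396} \approx -1.2124$
$C{\left(j,W \right)} = 48 j$ ($C{\left(j,W \right)} = 2 j \left(- 4 \left(-2 - 4\right)\right) = 2 j \left(\left(-4\right) \left(-6\right)\right) = 2 j 24 = 48 j$)
$C{\left(-120,162 \right)} - R = 48 \left(-120\right) - - \frac{10179}{8396} = -5760 + \frac{10179}{8396} = - \frac{48350781}{8396}$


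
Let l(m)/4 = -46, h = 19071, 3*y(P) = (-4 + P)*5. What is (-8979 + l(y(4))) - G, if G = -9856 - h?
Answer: 19764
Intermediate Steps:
y(P) = -20/3 + 5*P/3 (y(P) = ((-4 + P)*5)/3 = (-20 + 5*P)/3 = -20/3 + 5*P/3)
l(m) = -184 (l(m) = 4*(-46) = -184)
G = -28927 (G = -9856 - 1*19071 = -9856 - 19071 = -28927)
(-8979 + l(y(4))) - G = (-8979 - 184) - 1*(-28927) = -9163 + 28927 = 19764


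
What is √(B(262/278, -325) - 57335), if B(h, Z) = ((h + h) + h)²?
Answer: I*√1107615086/139 ≈ 239.43*I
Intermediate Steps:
B(h, Z) = 9*h² (B(h, Z) = (2*h + h)² = (3*h)² = 9*h²)
√(B(262/278, -325) - 57335) = √(9*(262/278)² - 57335) = √(9*(262*(1/278))² - 57335) = √(9*(131/139)² - 57335) = √(9*(17161/19321) - 57335) = √(154449/19321 - 57335) = √(-1107615086/19321) = I*√1107615086/139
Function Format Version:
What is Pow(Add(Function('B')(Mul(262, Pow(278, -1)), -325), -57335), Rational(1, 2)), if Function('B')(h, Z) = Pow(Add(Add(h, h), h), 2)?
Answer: Mul(Rational(1, 139), I, Pow(1107615086, Rational(1, 2))) ≈ Mul(239.43, I)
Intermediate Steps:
Function('B')(h, Z) = Mul(9, Pow(h, 2)) (Function('B')(h, Z) = Pow(Add(Mul(2, h), h), 2) = Pow(Mul(3, h), 2) = Mul(9, Pow(h, 2)))
Pow(Add(Function('B')(Mul(262, Pow(278, -1)), -325), -57335), Rational(1, 2)) = Pow(Add(Mul(9, Pow(Mul(262, Pow(278, -1)), 2)), -57335), Rational(1, 2)) = Pow(Add(Mul(9, Pow(Mul(262, Rational(1, 278)), 2)), -57335), Rational(1, 2)) = Pow(Add(Mul(9, Pow(Rational(131, 139), 2)), -57335), Rational(1, 2)) = Pow(Add(Mul(9, Rational(17161, 19321)), -57335), Rational(1, 2)) = Pow(Add(Rational(154449, 19321), -57335), Rational(1, 2)) = Pow(Rational(-1107615086, 19321), Rational(1, 2)) = Mul(Rational(1, 139), I, Pow(1107615086, Rational(1, 2)))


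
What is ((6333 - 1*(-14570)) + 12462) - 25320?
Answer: 8045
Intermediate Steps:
((6333 - 1*(-14570)) + 12462) - 25320 = ((6333 + 14570) + 12462) - 25320 = (20903 + 12462) - 25320 = 33365 - 25320 = 8045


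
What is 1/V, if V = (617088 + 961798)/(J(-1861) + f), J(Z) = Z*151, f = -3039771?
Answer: -1660391/789443 ≈ -2.1032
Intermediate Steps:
J(Z) = 151*Z
V = -789443/1660391 (V = (617088 + 961798)/(151*(-1861) - 3039771) = 1578886/(-281011 - 3039771) = 1578886/(-3320782) = 1578886*(-1/3320782) = -789443/1660391 ≈ -0.47546)
1/V = 1/(-789443/1660391) = -1660391/789443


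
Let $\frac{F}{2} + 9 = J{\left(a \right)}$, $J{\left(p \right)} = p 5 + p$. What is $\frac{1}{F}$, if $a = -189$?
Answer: $- \frac{1}{2286} \approx -0.00043745$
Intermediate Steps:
$J{\left(p \right)} = 6 p$ ($J{\left(p \right)} = 5 p + p = 6 p$)
$F = -2286$ ($F = -18 + 2 \cdot 6 \left(-189\right) = -18 + 2 \left(-1134\right) = -18 - 2268 = -2286$)
$\frac{1}{F} = \frac{1}{-2286} = - \frac{1}{2286}$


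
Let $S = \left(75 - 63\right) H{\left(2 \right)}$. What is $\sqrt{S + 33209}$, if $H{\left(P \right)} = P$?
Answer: $\sqrt{33233} \approx 182.3$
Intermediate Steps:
$S = 24$ ($S = \left(75 - 63\right) 2 = 12 \cdot 2 = 24$)
$\sqrt{S + 33209} = \sqrt{24 + 33209} = \sqrt{33233}$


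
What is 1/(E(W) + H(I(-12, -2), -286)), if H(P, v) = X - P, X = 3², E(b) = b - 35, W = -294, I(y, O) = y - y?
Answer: -1/320 ≈ -0.0031250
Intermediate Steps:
I(y, O) = 0
E(b) = -35 + b
X = 9
H(P, v) = 9 - P
1/(E(W) + H(I(-12, -2), -286)) = 1/((-35 - 294) + (9 - 1*0)) = 1/(-329 + (9 + 0)) = 1/(-329 + 9) = 1/(-320) = -1/320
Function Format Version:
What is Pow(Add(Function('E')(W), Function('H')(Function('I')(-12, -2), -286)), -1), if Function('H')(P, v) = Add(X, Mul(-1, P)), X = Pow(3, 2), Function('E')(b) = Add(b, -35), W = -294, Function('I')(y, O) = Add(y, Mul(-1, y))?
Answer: Rational(-1, 320) ≈ -0.0031250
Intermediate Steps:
Function('I')(y, O) = 0
Function('E')(b) = Add(-35, b)
X = 9
Function('H')(P, v) = Add(9, Mul(-1, P))
Pow(Add(Function('E')(W), Function('H')(Function('I')(-12, -2), -286)), -1) = Pow(Add(Add(-35, -294), Add(9, Mul(-1, 0))), -1) = Pow(Add(-329, Add(9, 0)), -1) = Pow(Add(-329, 9), -1) = Pow(-320, -1) = Rational(-1, 320)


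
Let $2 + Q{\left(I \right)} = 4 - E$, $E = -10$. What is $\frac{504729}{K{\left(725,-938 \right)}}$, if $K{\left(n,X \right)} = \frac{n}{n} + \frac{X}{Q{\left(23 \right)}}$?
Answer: $- \frac{3028374}{463} \approx -6540.8$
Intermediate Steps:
$Q{\left(I \right)} = 12$ ($Q{\left(I \right)} = -2 + \left(4 - -10\right) = -2 + \left(4 + 10\right) = -2 + 14 = 12$)
$K{\left(n,X \right)} = 1 + \frac{X}{12}$ ($K{\left(n,X \right)} = \frac{n}{n} + \frac{X}{12} = 1 + X \frac{1}{12} = 1 + \frac{X}{12}$)
$\frac{504729}{K{\left(725,-938 \right)}} = \frac{504729}{1 + \frac{1}{12} \left(-938\right)} = \frac{504729}{1 - \frac{469}{6}} = \frac{504729}{- \frac{463}{6}} = 504729 \left(- \frac{6}{463}\right) = - \frac{3028374}{463}$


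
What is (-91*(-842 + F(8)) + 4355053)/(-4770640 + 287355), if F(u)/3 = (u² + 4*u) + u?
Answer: -4403283/4483285 ≈ -0.98216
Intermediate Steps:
F(u) = 3*u² + 15*u (F(u) = 3*((u² + 4*u) + u) = 3*(u² + 5*u) = 3*u² + 15*u)
(-91*(-842 + F(8)) + 4355053)/(-4770640 + 287355) = (-91*(-842 + 3*8*(5 + 8)) + 4355053)/(-4770640 + 287355) = (-91*(-842 + 3*8*13) + 4355053)/(-4483285) = (-91*(-842 + 312) + 4355053)*(-1/4483285) = (-91*(-530) + 4355053)*(-1/4483285) = (48230 + 4355053)*(-1/4483285) = 4403283*(-1/4483285) = -4403283/4483285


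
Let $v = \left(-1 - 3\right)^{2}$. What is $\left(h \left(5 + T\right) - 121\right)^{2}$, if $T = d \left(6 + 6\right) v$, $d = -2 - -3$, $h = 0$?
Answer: $14641$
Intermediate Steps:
$d = 1$ ($d = -2 + 3 = 1$)
$v = 16$ ($v = \left(-4\right)^{2} = 16$)
$T = 192$ ($T = 1 \left(6 + 6\right) 16 = 1 \cdot 12 \cdot 16 = 12 \cdot 16 = 192$)
$\left(h \left(5 + T\right) - 121\right)^{2} = \left(0 \left(5 + 192\right) - 121\right)^{2} = \left(0 \cdot 197 - 121\right)^{2} = \left(0 - 121\right)^{2} = \left(-121\right)^{2} = 14641$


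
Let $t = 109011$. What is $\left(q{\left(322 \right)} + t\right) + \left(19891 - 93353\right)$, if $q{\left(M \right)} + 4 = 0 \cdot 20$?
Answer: $35545$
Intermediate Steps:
$q{\left(M \right)} = -4$ ($q{\left(M \right)} = -4 + 0 \cdot 20 = -4 + 0 = -4$)
$\left(q{\left(322 \right)} + t\right) + \left(19891 - 93353\right) = \left(-4 + 109011\right) + \left(19891 - 93353\right) = 109007 - 73462 = 35545$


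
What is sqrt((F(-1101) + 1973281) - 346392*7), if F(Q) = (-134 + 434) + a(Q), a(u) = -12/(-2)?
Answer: I*sqrt(451157) ≈ 671.68*I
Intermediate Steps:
a(u) = 6 (a(u) = -12*(-1/2) = 6)
F(Q) = 306 (F(Q) = (-134 + 434) + 6 = 300 + 6 = 306)
sqrt((F(-1101) + 1973281) - 346392*7) = sqrt((306 + 1973281) - 346392*7) = sqrt(1973587 - 2424744) = sqrt(-451157) = I*sqrt(451157)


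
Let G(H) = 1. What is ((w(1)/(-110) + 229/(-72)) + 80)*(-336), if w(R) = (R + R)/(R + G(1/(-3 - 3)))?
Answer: -4258366/165 ≈ -25808.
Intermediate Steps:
w(R) = 2*R/(1 + R) (w(R) = (R + R)/(R + 1) = (2*R)/(1 + R) = 2*R/(1 + R))
((w(1)/(-110) + 229/(-72)) + 80)*(-336) = (((2*1/(1 + 1))/(-110) + 229/(-72)) + 80)*(-336) = (((2*1/2)*(-1/110) + 229*(-1/72)) + 80)*(-336) = (((2*1*(1/2))*(-1/110) - 229/72) + 80)*(-336) = ((1*(-1/110) - 229/72) + 80)*(-336) = ((-1/110 - 229/72) + 80)*(-336) = (-12631/3960 + 80)*(-336) = (304169/3960)*(-336) = -4258366/165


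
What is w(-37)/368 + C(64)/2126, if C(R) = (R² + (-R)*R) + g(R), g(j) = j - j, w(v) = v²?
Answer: 1369/368 ≈ 3.7201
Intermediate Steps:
g(j) = 0
C(R) = 0 (C(R) = (R² + (-R)*R) + 0 = (R² - R²) + 0 = 0 + 0 = 0)
w(-37)/368 + C(64)/2126 = (-37)²/368 + 0/2126 = 1369*(1/368) + 0*(1/2126) = 1369/368 + 0 = 1369/368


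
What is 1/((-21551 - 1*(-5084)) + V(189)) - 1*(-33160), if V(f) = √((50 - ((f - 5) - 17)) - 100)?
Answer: 8991742050493/271162306 - I*√217/271162306 ≈ 33160.0 - 5.4325e-8*I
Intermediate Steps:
V(f) = √(-28 - f) (V(f) = √((50 - ((-5 + f) - 17)) - 100) = √((50 - (-22 + f)) - 100) = √((50 + (22 - f)) - 100) = √((72 - f) - 100) = √(-28 - f))
1/((-21551 - 1*(-5084)) + V(189)) - 1*(-33160) = 1/((-21551 - 1*(-5084)) + √(-28 - 1*189)) - 1*(-33160) = 1/((-21551 + 5084) + √(-28 - 189)) + 33160 = 1/(-16467 + √(-217)) + 33160 = 1/(-16467 + I*√217) + 33160 = 33160 + 1/(-16467 + I*√217)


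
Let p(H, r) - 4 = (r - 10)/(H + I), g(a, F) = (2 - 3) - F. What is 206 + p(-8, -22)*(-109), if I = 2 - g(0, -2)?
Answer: -5098/7 ≈ -728.29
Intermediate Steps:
g(a, F) = -1 - F
I = 1 (I = 2 - (-1 - 1*(-2)) = 2 - (-1 + 2) = 2 - 1*1 = 2 - 1 = 1)
p(H, r) = 4 + (-10 + r)/(1 + H) (p(H, r) = 4 + (r - 10)/(H + 1) = 4 + (-10 + r)/(1 + H))
206 + p(-8, -22)*(-109) = 206 + ((-6 - 22 + 4*(-8))/(1 - 8))*(-109) = 206 + ((-6 - 22 - 32)/(-7))*(-109) = 206 - 1/7*(-60)*(-109) = 206 + (60/7)*(-109) = 206 - 6540/7 = -5098/7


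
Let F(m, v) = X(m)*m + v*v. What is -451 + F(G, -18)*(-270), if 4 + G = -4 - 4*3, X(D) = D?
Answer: -195931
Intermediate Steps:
G = -20 (G = -4 + (-4 - 4*3) = -4 + (-4 - 12) = -4 - 16 = -20)
F(m, v) = m**2 + v**2 (F(m, v) = m*m + v*v = m**2 + v**2)
-451 + F(G, -18)*(-270) = -451 + ((-20)**2 + (-18)**2)*(-270) = -451 + (400 + 324)*(-270) = -451 + 724*(-270) = -451 - 195480 = -195931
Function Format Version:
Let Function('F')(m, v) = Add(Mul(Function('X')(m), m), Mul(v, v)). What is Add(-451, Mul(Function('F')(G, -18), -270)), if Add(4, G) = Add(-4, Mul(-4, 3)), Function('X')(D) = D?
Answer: -195931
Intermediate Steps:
G = -20 (G = Add(-4, Add(-4, Mul(-4, 3))) = Add(-4, Add(-4, -12)) = Add(-4, -16) = -20)
Function('F')(m, v) = Add(Pow(m, 2), Pow(v, 2)) (Function('F')(m, v) = Add(Mul(m, m), Mul(v, v)) = Add(Pow(m, 2), Pow(v, 2)))
Add(-451, Mul(Function('F')(G, -18), -270)) = Add(-451, Mul(Add(Pow(-20, 2), Pow(-18, 2)), -270)) = Add(-451, Mul(Add(400, 324), -270)) = Add(-451, Mul(724, -270)) = Add(-451, -195480) = -195931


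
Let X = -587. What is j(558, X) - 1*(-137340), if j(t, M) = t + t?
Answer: 138456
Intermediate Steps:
j(t, M) = 2*t
j(558, X) - 1*(-137340) = 2*558 - 1*(-137340) = 1116 + 137340 = 138456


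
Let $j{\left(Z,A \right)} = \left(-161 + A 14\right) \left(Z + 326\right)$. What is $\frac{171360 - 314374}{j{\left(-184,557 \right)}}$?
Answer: $- \frac{71507}{542227} \approx -0.13188$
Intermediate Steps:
$j{\left(Z,A \right)} = \left(-161 + 14 A\right) \left(326 + Z\right)$
$\frac{171360 - 314374}{j{\left(-184,557 \right)}} = \frac{171360 - 314374}{-52486 - -29624 + 4564 \cdot 557 + 14 \cdot 557 \left(-184\right)} = \frac{171360 - 314374}{-52486 + 29624 + 2542148 - 1434832} = - \frac{143014}{1084454} = \left(-143014\right) \frac{1}{1084454} = - \frac{71507}{542227}$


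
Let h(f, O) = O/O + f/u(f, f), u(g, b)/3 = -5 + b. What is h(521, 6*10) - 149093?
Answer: -230793895/1548 ≈ -1.4909e+5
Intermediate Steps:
u(g, b) = -15 + 3*b (u(g, b) = 3*(-5 + b) = -15 + 3*b)
h(f, O) = 1 + f/(-15 + 3*f) (h(f, O) = O/O + f/(-15 + 3*f) = 1 + f/(-15 + 3*f))
h(521, 6*10) - 149093 = (-15 + 4*521)/(3*(-5 + 521)) - 149093 = (⅓)*(-15 + 2084)/516 - 149093 = (⅓)*(1/516)*2069 - 149093 = 2069/1548 - 149093 = -230793895/1548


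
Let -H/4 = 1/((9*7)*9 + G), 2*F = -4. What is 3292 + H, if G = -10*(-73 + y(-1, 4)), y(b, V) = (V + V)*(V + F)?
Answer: 3743000/1137 ≈ 3292.0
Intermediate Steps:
F = -2 (F = (1/2)*(-4) = -2)
y(b, V) = 2*V*(-2 + V) (y(b, V) = (V + V)*(V - 2) = (2*V)*(-2 + V) = 2*V*(-2 + V))
G = 570 (G = -10*(-73 + 2*4*(-2 + 4)) = -10*(-73 + 2*4*2) = -10*(-73 + 16) = -10*(-57) = 570)
H = -4/1137 (H = -4/((9*7)*9 + 570) = -4/(63*9 + 570) = -4/(567 + 570) = -4/1137 ≈ -0.0035180)
3292 + H = 3292 - 4/1137 = 3743000/1137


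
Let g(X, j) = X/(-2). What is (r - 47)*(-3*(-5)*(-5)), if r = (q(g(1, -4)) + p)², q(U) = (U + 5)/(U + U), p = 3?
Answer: 13425/4 ≈ 3356.3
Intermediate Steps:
g(X, j) = -X/2 (g(X, j) = X*(-½) = -X/2)
q(U) = (5 + U)/(2*U) (q(U) = (5 + U)/((2*U)) = (5 + U)*(1/(2*U)) = (5 + U)/(2*U))
r = 9/4 (r = ((5 - ½*1)/(2*((-½*1))) + 3)² = ((5 - ½)/(2*(-½)) + 3)² = ((½)*(-2)*(9/2) + 3)² = (-9/2 + 3)² = (-3/2)² = 9/4 ≈ 2.2500)
(r - 47)*(-3*(-5)*(-5)) = (9/4 - 47)*(-3*(-5)*(-5)) = -2685*(-5)/4 = -179/4*(-75) = 13425/4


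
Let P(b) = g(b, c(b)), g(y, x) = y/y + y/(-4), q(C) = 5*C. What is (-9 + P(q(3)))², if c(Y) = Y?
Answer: 2209/16 ≈ 138.06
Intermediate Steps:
g(y, x) = 1 - y/4 (g(y, x) = 1 + y*(-¼) = 1 - y/4)
P(b) = 1 - b/4
(-9 + P(q(3)))² = (-9 + (1 - 5*3/4))² = (-9 + (1 - ¼*15))² = (-9 + (1 - 15/4))² = (-9 - 11/4)² = (-47/4)² = 2209/16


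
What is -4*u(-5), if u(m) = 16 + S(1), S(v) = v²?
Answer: -68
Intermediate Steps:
u(m) = 17 (u(m) = 16 + 1² = 16 + 1 = 17)
-4*u(-5) = -4*17 = -68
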